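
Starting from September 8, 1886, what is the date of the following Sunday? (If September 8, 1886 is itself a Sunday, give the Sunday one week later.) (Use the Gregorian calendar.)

September 12, 1886

Sep 8, 1886 is a Wednesday.
From Wednesday to the next Sunday is 4 days.
Sep 8, 1886 + 4 = Sep 12, 1886.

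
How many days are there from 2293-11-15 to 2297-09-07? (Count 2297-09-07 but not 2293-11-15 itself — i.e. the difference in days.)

Nov 15, 2293 → Nov 15, 2294: 365 days.
Nov 15, 2294 → Nov 15, 2295: 365 days.
Nov 15, 2295 → Nov 15, 2296: 366 days (Feb 29, 2296 is in that span).
Nov 15, 2296 → Dec 15, 2296: 30 days (November has 30).
Dec 15, 2296 → Jan 15, 2297: 31 days (December has 31).
Jan 15, 2297 → Feb 15, 2297: 31 days (January has 31).
Feb 15, 2297 → Mar 15, 2297: 28 days (February has 28).
Mar 15, 2297 → Apr 15, 2297: 31 days (March has 31).
Apr 15, 2297 → May 15, 2297: 30 days (April has 30).
May 15, 2297 → Jun 15, 2297: 31 days (May has 31).
Jun 15, 2297 → Jul 15, 2297: 30 days (June has 30).
Jul 15, 2297 → Aug 15, 2297: 31 days (July has 31).
Aug 15, 2297 → Sep 7, 2297: 23 days.
Total: 1392 days.

1392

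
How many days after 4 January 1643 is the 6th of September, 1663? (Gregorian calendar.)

Jan 4, 1643 → Jan 4, 1644: 365 days.
Jan 4, 1644 → Jan 4, 1645: 366 days (Feb 29, 1644 is in that span).
Jan 4, 1645 → Jan 4, 1646: 365 days.
Jan 4, 1646 → Jan 4, 1647: 365 days.
Jan 4, 1647 → Jan 4, 1648: 365 days.
Jan 4, 1648 → Jan 4, 1649: 366 days (Feb 29, 1648 is in that span).
Jan 4, 1649 → Jan 4, 1650: 365 days.
Jan 4, 1650 → Jan 4, 1651: 365 days.
Jan 4, 1651 → Jan 4, 1652: 365 days.
Jan 4, 1652 → Jan 4, 1653: 366 days (Feb 29, 1652 is in that span).
Jan 4, 1653 → Jan 4, 1654: 365 days.
Jan 4, 1654 → Jan 4, 1655: 365 days.
Jan 4, 1655 → Jan 4, 1656: 365 days.
Jan 4, 1656 → Jan 4, 1657: 366 days (Feb 29, 1656 is in that span).
Jan 4, 1657 → Jan 4, 1658: 365 days.
Jan 4, 1658 → Jan 4, 1659: 365 days.
Jan 4, 1659 → Jan 4, 1660: 365 days.
Jan 4, 1660 → Jan 4, 1661: 366 days (Feb 29, 1660 is in that span).
Jan 4, 1661 → Jan 4, 1662: 365 days.
Jan 4, 1662 → Jan 4, 1663: 365 days.
Jan 4, 1663 → Feb 4, 1663: 31 days (January has 31).
Feb 4, 1663 → Mar 4, 1663: 28 days (February has 28).
Mar 4, 1663 → Apr 4, 1663: 31 days (March has 31).
Apr 4, 1663 → May 4, 1663: 30 days (April has 30).
May 4, 1663 → Jun 4, 1663: 31 days (May has 31).
Jun 4, 1663 → Jul 4, 1663: 30 days (June has 30).
Jul 4, 1663 → Aug 4, 1663: 31 days (July has 31).
Aug 4, 1663 → Sep 4, 1663: 31 days (August has 31).
Sep 4, 1663 → Sep 6, 1663: 2 days.
Total: 7550 days.

7550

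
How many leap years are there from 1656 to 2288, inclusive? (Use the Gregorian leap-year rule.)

Multiples of 4 in [1656,2288]: 159.
Of those, multiples of 100: 6 (not leap unless ÷400).
Multiples of 400: 1.
Leap years = 159 − 6 + 1 = 154.

154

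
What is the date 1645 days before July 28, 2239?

January 25, 2235

−365 (one year) → Jul 28, 2238 (1280 left).
−365 (one year) → Jul 28, 2237 (915 left).
−365 (one year) → Jul 28, 2236 (550 left).
−366 (one year; includes Feb 29, 2236) → Jul 28, 2235 (184 left).
−28 → Jun 30, 2235 (end of Jun, 30 days; 156 left).
−30 → May 31, 2235 (end of May, 31 days; 126 left).
−31 → Apr 30, 2235 (end of Apr, 30 days; 95 left).
−30 → Mar 31, 2235 (end of Mar, 31 days; 65 left).
−31 → Feb 28, 2235 (end of Feb, 28 days; 34 left).
−28 → Jan 31, 2235 (end of Jan, 31 days; 6 left).
−6 → Jan 25, 2235.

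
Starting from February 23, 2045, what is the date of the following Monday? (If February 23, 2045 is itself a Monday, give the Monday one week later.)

Feb 23, 2045 is a Thursday.
From Thursday to the next Monday is 4 days.
Feb 23, 2045 + 4 = Feb 27, 2045.

February 27, 2045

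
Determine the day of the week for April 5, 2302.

Doomsday rule: the anchor day for the 2300s is Wednesday. For year 02: 2÷12 = 0 r 2, and 2÷4 = 0, so 0+2+0 = 2.
Wednesday + 2 ≡ Friday — that's 2302's doomsday.
In April the doomsday date is Apr 4.
Apr 5 is 1 day after Apr 4; 1 mod 7 = 1, so Friday + 1 = Saturday.

Saturday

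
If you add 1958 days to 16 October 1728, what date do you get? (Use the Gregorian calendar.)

February 25, 1734

+365 (one year) → Oct 16, 1729 (1593 left).
+365 (one year) → Oct 16, 1730 (1228 left).
+365 (one year) → Oct 16, 1731 (863 left).
+366 (one year; includes Feb 29, 1732) → Oct 16, 1732 (497 left).
+365 (one year) → Oct 16, 1733 (132 left).
Oct has 31 days: +16 → Nov 1, 1733 (116 left).
Nov has 30 days: +30 → Dec 1, 1733 (86 left).
Dec has 31 days: +31 → Jan 1, 1734 (55 left).
Jan has 31 days: +31 → Feb 1, 1734 (24 left).
+24 → Feb 25, 1734.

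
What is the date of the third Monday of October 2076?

October 1, 2076 is a Thursday.
The first Monday is therefore October 5 (4 days later).
The third Monday is 5 + 2×7 = October 19.

October 19, 2076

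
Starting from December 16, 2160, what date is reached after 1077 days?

November 28, 2163

+365 (one year) → Dec 16, 2161 (712 left).
+365 (one year) → Dec 16, 2162 (347 left).
Dec has 31 days: +16 → Jan 1, 2163 (331 left).
Jan has 31 days: +31 → Feb 1, 2163 (300 left).
Feb has 28 days: +28 → Mar 1, 2163 (272 left).
Mar has 31 days: +31 → Apr 1, 2163 (241 left).
Apr has 30 days: +30 → May 1, 2163 (211 left).
May has 31 days: +31 → Jun 1, 2163 (180 left).
Jun has 30 days: +30 → Jul 1, 2163 (150 left).
Jul has 31 days: +31 → Aug 1, 2163 (119 left).
Aug has 31 days: +31 → Sep 1, 2163 (88 left).
Sep has 30 days: +30 → Oct 1, 2163 (58 left).
Oct has 31 days: +31 → Nov 1, 2163 (27 left).
+27 → Nov 28, 2163.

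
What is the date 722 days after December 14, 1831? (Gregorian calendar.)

December 5, 1833

+366 (one year; includes Feb 29, 1832) → Dec 14, 1832 (356 left).
Dec has 31 days: +18 → Jan 1, 1833 (338 left).
Jan has 31 days: +31 → Feb 1, 1833 (307 left).
Feb has 28 days: +28 → Mar 1, 1833 (279 left).
Mar has 31 days: +31 → Apr 1, 1833 (248 left).
Apr has 30 days: +30 → May 1, 1833 (218 left).
May has 31 days: +31 → Jun 1, 1833 (187 left).
Jun has 30 days: +30 → Jul 1, 1833 (157 left).
Jul has 31 days: +31 → Aug 1, 1833 (126 left).
Aug has 31 days: +31 → Sep 1, 1833 (95 left).
Sep has 30 days: +30 → Oct 1, 1833 (65 left).
Oct has 31 days: +31 → Nov 1, 1833 (34 left).
Nov has 30 days: +30 → Dec 1, 1833 (4 left).
+4 → Dec 5, 1833.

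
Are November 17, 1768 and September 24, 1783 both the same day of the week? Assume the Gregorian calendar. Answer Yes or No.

From Nov 17, 1768 to Sep 24, 1783 is 5424 days.
5424 mod 7 = 6, so they are different weekdays.
(Nov 17, 1768 is a Thursday; Sep 24, 1783 is a Wednesday.)

No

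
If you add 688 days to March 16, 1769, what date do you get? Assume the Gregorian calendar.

February 2, 1771

+365 (one year) → Mar 16, 1770 (323 left).
Mar has 31 days: +16 → Apr 1, 1770 (307 left).
Apr has 30 days: +30 → May 1, 1770 (277 left).
May has 31 days: +31 → Jun 1, 1770 (246 left).
Jun has 30 days: +30 → Jul 1, 1770 (216 left).
Jul has 31 days: +31 → Aug 1, 1770 (185 left).
Aug has 31 days: +31 → Sep 1, 1770 (154 left).
Sep has 30 days: +30 → Oct 1, 1770 (124 left).
Oct has 31 days: +31 → Nov 1, 1770 (93 left).
Nov has 30 days: +30 → Dec 1, 1770 (63 left).
Dec has 31 days: +31 → Jan 1, 1771 (32 left).
Jan has 31 days: +31 → Feb 1, 1771 (1 left).
+1 → Feb 2, 1771.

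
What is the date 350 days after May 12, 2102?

May has 31 days: +20 → Jun 1, 2102 (330 left).
Jun has 30 days: +30 → Jul 1, 2102 (300 left).
Jul has 31 days: +31 → Aug 1, 2102 (269 left).
Aug has 31 days: +31 → Sep 1, 2102 (238 left).
Sep has 30 days: +30 → Oct 1, 2102 (208 left).
Oct has 31 days: +31 → Nov 1, 2102 (177 left).
Nov has 30 days: +30 → Dec 1, 2102 (147 left).
Dec has 31 days: +31 → Jan 1, 2103 (116 left).
Jan has 31 days: +31 → Feb 1, 2103 (85 left).
Feb has 28 days: +28 → Mar 1, 2103 (57 left).
Mar has 31 days: +31 → Apr 1, 2103 (26 left).
+26 → Apr 27, 2103.

April 27, 2103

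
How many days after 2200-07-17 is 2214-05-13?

Jul 17, 2200 → Jul 17, 2201: 365 days.
Jul 17, 2201 → Jul 17, 2202: 365 days.
Jul 17, 2202 → Jul 17, 2203: 365 days.
Jul 17, 2203 → Jul 17, 2204: 366 days (Feb 29, 2204 is in that span).
Jul 17, 2204 → Jul 17, 2205: 365 days.
Jul 17, 2205 → Jul 17, 2206: 365 days.
Jul 17, 2206 → Jul 17, 2207: 365 days.
Jul 17, 2207 → Jul 17, 2208: 366 days (Feb 29, 2208 is in that span).
Jul 17, 2208 → Jul 17, 2209: 365 days.
Jul 17, 2209 → Jul 17, 2210: 365 days.
Jul 17, 2210 → Jul 17, 2211: 365 days.
Jul 17, 2211 → Jul 17, 2212: 366 days (Feb 29, 2212 is in that span).
Jul 17, 2212 → Jul 17, 2213: 365 days.
Jul 17, 2213 → Aug 17, 2213: 31 days (July has 31).
Aug 17, 2213 → Sep 17, 2213: 31 days (August has 31).
Sep 17, 2213 → Oct 17, 2213: 30 days (September has 30).
Oct 17, 2213 → Nov 17, 2213: 31 days (October has 31).
Nov 17, 2213 → Dec 17, 2213: 30 days (November has 30).
Dec 17, 2213 → Jan 17, 2214: 31 days (December has 31).
Jan 17, 2214 → Feb 17, 2214: 31 days (January has 31).
Feb 17, 2214 → Mar 17, 2214: 28 days (February has 28).
Mar 17, 2214 → Apr 17, 2214: 31 days (March has 31).
Apr 17, 2214 → May 13, 2214: 26 days.
Total: 5048 days.

5048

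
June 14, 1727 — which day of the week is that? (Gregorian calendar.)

Doomsday rule: the anchor day for the 1700s is Sunday. For year 27: 27÷12 = 2 r 3, and 3÷4 = 0, so 2+3+0 = 5.
Sunday + 5 ≡ Friday — that's 1727's doomsday.
In June the doomsday date is Jun 6.
Jun 14 is 8 days after Jun 6; 8 mod 7 = 1, so Friday + 1 = Saturday.

Saturday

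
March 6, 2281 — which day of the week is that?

Doomsday rule: the anchor day for the 2200s is Friday. For year 81: 81÷12 = 6 r 9, and 9÷4 = 2, so 6+9+2 = 17.
Friday + 17 ≡ Monday — that's 2281's doomsday.
In March the doomsday date is Mar 14.
Mar 6 is 8 days before Mar 14; 8 mod 7 = 1, so Monday − 1 = Sunday.

Sunday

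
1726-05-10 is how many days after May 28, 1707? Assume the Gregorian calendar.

6922

May 28, 1707 → May 28, 1708: 366 days (Feb 29, 1708 is in that span).
May 28, 1708 → May 28, 1709: 365 days.
May 28, 1709 → May 28, 1710: 365 days.
May 28, 1710 → May 28, 1711: 365 days.
May 28, 1711 → May 28, 1712: 366 days (Feb 29, 1712 is in that span).
May 28, 1712 → May 28, 1713: 365 days.
May 28, 1713 → May 28, 1714: 365 days.
May 28, 1714 → May 28, 1715: 365 days.
May 28, 1715 → May 28, 1716: 366 days (Feb 29, 1716 is in that span).
May 28, 1716 → May 28, 1717: 365 days.
May 28, 1717 → May 28, 1718: 365 days.
May 28, 1718 → May 28, 1719: 365 days.
May 28, 1719 → May 28, 1720: 366 days (Feb 29, 1720 is in that span).
May 28, 1720 → May 28, 1721: 365 days.
May 28, 1721 → May 28, 1722: 365 days.
May 28, 1722 → May 28, 1723: 365 days.
May 28, 1723 → May 28, 1724: 366 days (Feb 29, 1724 is in that span).
May 28, 1724 → May 28, 1725: 365 days.
May 28, 1725 → Jun 28, 1725: 31 days (May has 31).
Jun 28, 1725 → Jul 28, 1725: 30 days (June has 30).
Jul 28, 1725 → Aug 28, 1725: 31 days (July has 31).
Aug 28, 1725 → Sep 28, 1725: 31 days (August has 31).
Sep 28, 1725 → Oct 28, 1725: 30 days (September has 30).
Oct 28, 1725 → Nov 28, 1725: 31 days (October has 31).
Nov 28, 1725 → Dec 28, 1725: 30 days (November has 30).
Dec 28, 1725 → Jan 28, 1726: 31 days (December has 31).
Jan 28, 1726 → Feb 28, 1726: 31 days (January has 31).
Feb 28, 1726 → Mar 28, 1726: 28 days (February has 28).
Mar 28, 1726 → Apr 28, 1726: 31 days (March has 31).
Apr 28, 1726 → May 10, 1726: 12 days.
Total: 6922 days.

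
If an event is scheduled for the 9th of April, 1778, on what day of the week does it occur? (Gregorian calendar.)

Thursday

Doomsday rule: the anchor day for the 1700s is Sunday. For year 78: 78÷12 = 6 r 6, and 6÷4 = 1, so 6+6+1 = 13.
Sunday + 13 ≡ Saturday — that's 1778's doomsday.
In April the doomsday date is Apr 4.
Apr 9 is 5 days after Apr 4; 5 mod 7 = 5, so Saturday + 5 = Thursday.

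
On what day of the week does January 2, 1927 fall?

Sunday

Doomsday rule: the anchor day for the 1900s is Wednesday. For year 27: 27÷12 = 2 r 3, and 3÷4 = 0, so 2+3+0 = 5.
Wednesday + 5 ≡ Monday — that's 1927's doomsday.
In January the doomsday date is Jan 3 (1927 is not a leap year).
Jan 2 is 1 day before Jan 3; 1 mod 7 = 1, so Monday − 1 = Sunday.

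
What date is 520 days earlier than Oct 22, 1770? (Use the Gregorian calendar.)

May 20, 1769

−365 (one year) → Oct 22, 1769 (155 left).
−22 → Sep 30, 1769 (end of Sep, 30 days; 133 left).
−30 → Aug 31, 1769 (end of Aug, 31 days; 103 left).
−31 → Jul 31, 1769 (end of Jul, 31 days; 72 left).
−31 → Jun 30, 1769 (end of Jun, 30 days; 41 left).
−30 → May 31, 1769 (end of May, 31 days; 11 left).
−11 → May 20, 1769.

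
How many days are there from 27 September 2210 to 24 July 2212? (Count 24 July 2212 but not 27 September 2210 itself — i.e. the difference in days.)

Sep 27, 2210 → Sep 27, 2211: 365 days.
Sep 27, 2211 → Oct 27, 2211: 30 days (September has 30).
Oct 27, 2211 → Nov 27, 2211: 31 days (October has 31).
Nov 27, 2211 → Dec 27, 2211: 30 days (November has 30).
Dec 27, 2211 → Jan 27, 2212: 31 days (December has 31).
Jan 27, 2212 → Feb 27, 2212: 31 days (January has 31).
Feb 27, 2212 → Mar 27, 2212: 29 days (February has 29).
Mar 27, 2212 → Apr 27, 2212: 31 days (March has 31).
Apr 27, 2212 → May 27, 2212: 30 days (April has 30).
May 27, 2212 → Jun 27, 2212: 31 days (May has 31).
Jun 27, 2212 → Jul 24, 2212: 27 days.
Total: 666 days.

666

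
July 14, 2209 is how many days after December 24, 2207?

Dec 24, 2207 → Dec 24, 2208: 366 days (Feb 29, 2208 is in that span).
Dec 24, 2208 → Jan 24, 2209: 31 days (December has 31).
Jan 24, 2209 → Feb 24, 2209: 31 days (January has 31).
Feb 24, 2209 → Mar 24, 2209: 28 days (February has 28).
Mar 24, 2209 → Apr 24, 2209: 31 days (March has 31).
Apr 24, 2209 → May 24, 2209: 30 days (April has 30).
May 24, 2209 → Jun 24, 2209: 31 days (May has 31).
Jun 24, 2209 → Jul 14, 2209: 20 days.
Total: 568 days.

568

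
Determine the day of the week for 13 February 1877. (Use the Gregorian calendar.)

January 1, 1877 is a Monday.
Jan 1, 1877 → Feb 1, 1877: 31 days (January has 31).
Feb 1, 1877 → Feb 13, 1877: 12 days.
Total: 43 days.
43 mod 7 = 1, so Monday + 1 = Tuesday.

Tuesday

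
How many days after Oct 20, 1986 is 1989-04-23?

Oct 20, 1986 → Oct 20, 1987: 365 days.
Oct 20, 1987 → Oct 20, 1988: 366 days (Feb 29, 1988 is in that span).
Oct 20, 1988 → Nov 20, 1988: 31 days (October has 31).
Nov 20, 1988 → Dec 20, 1988: 30 days (November has 30).
Dec 20, 1988 → Jan 20, 1989: 31 days (December has 31).
Jan 20, 1989 → Feb 20, 1989: 31 days (January has 31).
Feb 20, 1989 → Mar 20, 1989: 28 days (February has 28).
Mar 20, 1989 → Apr 20, 1989: 31 days (March has 31).
Apr 20, 1989 → Apr 23, 1989: 3 days.
Total: 916 days.

916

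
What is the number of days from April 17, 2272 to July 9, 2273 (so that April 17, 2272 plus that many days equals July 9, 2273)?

Apr 17, 2272 → Apr 17, 2273: 365 days.
Apr 17, 2273 → May 17, 2273: 30 days (April has 30).
May 17, 2273 → Jun 17, 2273: 31 days (May has 31).
Jun 17, 2273 → Jul 9, 2273: 22 days.
Total: 448 days.

448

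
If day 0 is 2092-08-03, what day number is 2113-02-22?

7507

Aug 3, 2092 → Aug 3, 2093: 365 days.
Aug 3, 2093 → Aug 3, 2094: 365 days.
Aug 3, 2094 → Aug 3, 2095: 365 days.
Aug 3, 2095 → Aug 3, 2096: 366 days (Feb 29, 2096 is in that span).
Aug 3, 2096 → Aug 3, 2097: 365 days.
Aug 3, 2097 → Aug 3, 2098: 365 days.
Aug 3, 2098 → Aug 3, 2099: 365 days.
Aug 3, 2099 → Aug 3, 2100: 365 days.
Aug 3, 2100 → Aug 3, 2101: 365 days.
Aug 3, 2101 → Aug 3, 2102: 365 days.
Aug 3, 2102 → Aug 3, 2103: 365 days.
Aug 3, 2103 → Aug 3, 2104: 366 days (Feb 29, 2104 is in that span).
Aug 3, 2104 → Aug 3, 2105: 365 days.
Aug 3, 2105 → Aug 3, 2106: 365 days.
Aug 3, 2106 → Aug 3, 2107: 365 days.
Aug 3, 2107 → Aug 3, 2108: 366 days (Feb 29, 2108 is in that span).
Aug 3, 2108 → Aug 3, 2109: 365 days.
Aug 3, 2109 → Aug 3, 2110: 365 days.
Aug 3, 2110 → Aug 3, 2111: 365 days.
Aug 3, 2111 → Aug 3, 2112: 366 days (Feb 29, 2112 is in that span).
Aug 3, 2112 → Sep 3, 2112: 31 days (August has 31).
Sep 3, 2112 → Oct 3, 2112: 30 days (September has 30).
Oct 3, 2112 → Nov 3, 2112: 31 days (October has 31).
Nov 3, 2112 → Dec 3, 2112: 30 days (November has 30).
Dec 3, 2112 → Jan 3, 2113: 31 days (December has 31).
Jan 3, 2113 → Feb 3, 2113: 31 days (January has 31).
Feb 3, 2113 → Feb 22, 2113: 19 days.
Total: 7507 days.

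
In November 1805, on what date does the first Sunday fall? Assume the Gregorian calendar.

November 3, 1805

November 1, 1805 is a Friday.
The first Sunday is therefore November 3 (2 days later).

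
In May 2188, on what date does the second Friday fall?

May 1, 2188 is a Thursday.
The first Friday is therefore May 2 (1 days later).
The second Friday is 2 + 1×7 = May 9.

May 9, 2188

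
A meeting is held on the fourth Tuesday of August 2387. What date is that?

August 25, 2387

August 1, 2387 is a Saturday.
The first Tuesday is therefore August 4 (3 days later).
The fourth Tuesday is 4 + 3×7 = August 25.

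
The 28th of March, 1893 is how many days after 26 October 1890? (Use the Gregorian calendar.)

884

Oct 26, 1890 → Oct 26, 1891: 365 days.
Oct 26, 1891 → Oct 26, 1892: 366 days (Feb 29, 1892 is in that span).
Oct 26, 1892 → Nov 26, 1892: 31 days (October has 31).
Nov 26, 1892 → Dec 26, 1892: 30 days (November has 30).
Dec 26, 1892 → Jan 26, 1893: 31 days (December has 31).
Jan 26, 1893 → Feb 26, 1893: 31 days (January has 31).
Feb 26, 1893 → Mar 26, 1893: 28 days (February has 28).
Mar 26, 1893 → Mar 28, 1893: 2 days.
Total: 884 days.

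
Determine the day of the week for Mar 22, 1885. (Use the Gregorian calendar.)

Sunday

Doomsday rule: the anchor day for the 1800s is Friday. For year 85: 85÷12 = 7 r 1, and 1÷4 = 0, so 7+1+0 = 8.
Friday + 8 ≡ Saturday — that's 1885's doomsday.
In March the doomsday date is Mar 14.
Mar 22 is 8 days after Mar 14; 8 mod 7 = 1, so Saturday + 1 = Sunday.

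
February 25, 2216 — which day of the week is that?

Doomsday rule: the anchor day for the 2200s is Friday. For year 16: 16÷12 = 1 r 4, and 4÷4 = 1, so 1+4+1 = 6.
Friday + 6 ≡ Thursday — that's 2216's doomsday.
In February the doomsday date is Feb 29 (2216 is a leap year (divisible by 4)).
Feb 25 is 4 days before Feb 29; 4 mod 7 = 4, so Thursday − 4 = Sunday.

Sunday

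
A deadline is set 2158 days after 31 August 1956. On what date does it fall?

July 29, 1962

+365 (one year) → Aug 31, 1957 (1793 left).
+365 (one year) → Aug 31, 1958 (1428 left).
+365 (one year) → Aug 31, 1959 (1063 left).
+366 (one year; includes Feb 29, 1960) → Aug 31, 1960 (697 left).
+365 (one year) → Aug 31, 1961 (332 left).
Aug has 31 days: +1 → Sep 1, 1961 (331 left).
Sep has 30 days: +30 → Oct 1, 1961 (301 left).
Oct has 31 days: +31 → Nov 1, 1961 (270 left).
Nov has 30 days: +30 → Dec 1, 1961 (240 left).
Dec has 31 days: +31 → Jan 1, 1962 (209 left).
Jan has 31 days: +31 → Feb 1, 1962 (178 left).
Feb has 28 days: +28 → Mar 1, 1962 (150 left).
Mar has 31 days: +31 → Apr 1, 1962 (119 left).
Apr has 30 days: +30 → May 1, 1962 (89 left).
May has 31 days: +31 → Jun 1, 1962 (58 left).
Jun has 30 days: +30 → Jul 1, 1962 (28 left).
+28 → Jul 29, 1962.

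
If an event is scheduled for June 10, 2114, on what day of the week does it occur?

January 1, 2114 is a Monday.
Jan 1, 2114 → Feb 1, 2114: 31 days (January has 31).
Feb 1, 2114 → Mar 1, 2114: 28 days (February has 28).
Mar 1, 2114 → Apr 1, 2114: 31 days (March has 31).
Apr 1, 2114 → May 1, 2114: 30 days (April has 30).
May 1, 2114 → Jun 1, 2114: 31 days (May has 31).
Jun 1, 2114 → Jun 10, 2114: 9 days.
Total: 160 days.
160 mod 7 = 6, so Monday + 6 = Sunday.

Sunday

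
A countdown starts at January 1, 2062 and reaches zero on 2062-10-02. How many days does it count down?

Jan 1, 2062 → Feb 1, 2062: 31 days (January has 31).
Feb 1, 2062 → Mar 1, 2062: 28 days (February has 28).
Mar 1, 2062 → Apr 1, 2062: 31 days (March has 31).
Apr 1, 2062 → May 1, 2062: 30 days (April has 30).
May 1, 2062 → Jun 1, 2062: 31 days (May has 31).
Jun 1, 2062 → Jul 1, 2062: 30 days (June has 30).
Jul 1, 2062 → Aug 1, 2062: 31 days (July has 31).
Aug 1, 2062 → Sep 1, 2062: 31 days (August has 31).
Sep 1, 2062 → Oct 1, 2062: 30 days (September has 30).
Oct 1, 2062 → Oct 2, 2062: 1 days.
Total: 274 days.

274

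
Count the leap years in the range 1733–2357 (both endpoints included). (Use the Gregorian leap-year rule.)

151

Multiples of 4 in [1733,2357]: 156.
Of those, multiples of 100: 6 (not leap unless ÷400).
Multiples of 400: 1.
Leap years = 156 − 6 + 1 = 151.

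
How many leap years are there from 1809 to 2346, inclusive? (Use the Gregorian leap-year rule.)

130

Multiples of 4 in [1809,2346]: 134.
Of those, multiples of 100: 5 (not leap unless ÷400).
Multiples of 400: 1.
Leap years = 134 − 5 + 1 = 130.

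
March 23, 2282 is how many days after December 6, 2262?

7047

Dec 6, 2262 → Dec 6, 2263: 365 days.
Dec 6, 2263 → Dec 6, 2264: 366 days (Feb 29, 2264 is in that span).
Dec 6, 2264 → Dec 6, 2265: 365 days.
Dec 6, 2265 → Dec 6, 2266: 365 days.
Dec 6, 2266 → Dec 6, 2267: 365 days.
Dec 6, 2267 → Dec 6, 2268: 366 days (Feb 29, 2268 is in that span).
Dec 6, 2268 → Dec 6, 2269: 365 days.
Dec 6, 2269 → Dec 6, 2270: 365 days.
Dec 6, 2270 → Dec 6, 2271: 365 days.
Dec 6, 2271 → Dec 6, 2272: 366 days (Feb 29, 2272 is in that span).
Dec 6, 2272 → Dec 6, 2273: 365 days.
Dec 6, 2273 → Dec 6, 2274: 365 days.
Dec 6, 2274 → Dec 6, 2275: 365 days.
Dec 6, 2275 → Dec 6, 2276: 366 days (Feb 29, 2276 is in that span).
Dec 6, 2276 → Dec 6, 2277: 365 days.
Dec 6, 2277 → Dec 6, 2278: 365 days.
Dec 6, 2278 → Dec 6, 2279: 365 days.
Dec 6, 2279 → Dec 6, 2280: 366 days (Feb 29, 2280 is in that span).
Dec 6, 2280 → Dec 6, 2281: 365 days.
Dec 6, 2281 → Jan 6, 2282: 31 days (December has 31).
Jan 6, 2282 → Feb 6, 2282: 31 days (January has 31).
Feb 6, 2282 → Mar 6, 2282: 28 days (February has 28).
Mar 6, 2282 → Mar 23, 2282: 17 days.
Total: 7047 days.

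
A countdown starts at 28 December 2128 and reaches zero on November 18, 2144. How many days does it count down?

Dec 28, 2128 → Dec 28, 2129: 365 days.
Dec 28, 2129 → Dec 28, 2130: 365 days.
Dec 28, 2130 → Dec 28, 2131: 365 days.
Dec 28, 2131 → Dec 28, 2132: 366 days (Feb 29, 2132 is in that span).
Dec 28, 2132 → Dec 28, 2133: 365 days.
Dec 28, 2133 → Dec 28, 2134: 365 days.
Dec 28, 2134 → Dec 28, 2135: 365 days.
Dec 28, 2135 → Dec 28, 2136: 366 days (Feb 29, 2136 is in that span).
Dec 28, 2136 → Dec 28, 2137: 365 days.
Dec 28, 2137 → Dec 28, 2138: 365 days.
Dec 28, 2138 → Dec 28, 2139: 365 days.
Dec 28, 2139 → Dec 28, 2140: 366 days (Feb 29, 2140 is in that span).
Dec 28, 2140 → Dec 28, 2141: 365 days.
Dec 28, 2141 → Dec 28, 2142: 365 days.
Dec 28, 2142 → Dec 28, 2143: 365 days.
Dec 28, 2143 → Jan 28, 2144: 31 days (December has 31).
Jan 28, 2144 → Feb 28, 2144: 31 days (January has 31).
Feb 28, 2144 → Mar 28, 2144: 29 days (February has 29).
Mar 28, 2144 → Apr 28, 2144: 31 days (March has 31).
Apr 28, 2144 → May 28, 2144: 30 days (April has 30).
May 28, 2144 → Jun 28, 2144: 31 days (May has 31).
Jun 28, 2144 → Jul 28, 2144: 30 days (June has 30).
Jul 28, 2144 → Aug 28, 2144: 31 days (July has 31).
Aug 28, 2144 → Sep 28, 2144: 31 days (August has 31).
Sep 28, 2144 → Oct 28, 2144: 30 days (September has 30).
Oct 28, 2144 → Nov 18, 2144: 21 days.
Total: 5804 days.

5804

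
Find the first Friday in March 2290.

March 7, 2290

March 1, 2290 is a Saturday.
The first Friday is therefore March 7 (6 days later).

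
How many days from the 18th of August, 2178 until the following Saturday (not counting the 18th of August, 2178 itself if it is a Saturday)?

4

Aug 18, 2178 is a Tuesday.
From Tuesday to the next Saturday is 4 days.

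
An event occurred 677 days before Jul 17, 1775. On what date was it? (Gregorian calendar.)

September 8, 1773

−365 (one year) → Jul 17, 1774 (312 left).
−17 → Jun 30, 1774 (end of Jun, 30 days; 295 left).
−30 → May 31, 1774 (end of May, 31 days; 265 left).
−31 → Apr 30, 1774 (end of Apr, 30 days; 234 left).
−30 → Mar 31, 1774 (end of Mar, 31 days; 204 left).
−31 → Feb 28, 1774 (end of Feb, 28 days; 173 left).
−28 → Jan 31, 1774 (end of Jan, 31 days; 145 left).
−31 → Dec 31, 1773 (end of Dec, 31 days; 114 left).
−31 → Nov 30, 1773 (end of Nov, 30 days; 83 left).
−30 → Oct 31, 1773 (end of Oct, 31 days; 53 left).
−31 → Sep 30, 1773 (end of Sep, 30 days; 22 left).
−22 → Sep 8, 1773.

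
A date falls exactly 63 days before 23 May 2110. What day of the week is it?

Friday

May 23, 2110 is a Friday.
63 mod 7 = 0, so 63 days before a Friday is Friday − 0 = Friday.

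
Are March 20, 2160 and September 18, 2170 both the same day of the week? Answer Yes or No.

From Mar 20, 2160 to Sep 18, 2170 is 3834 days.
3834 mod 7 = 5, so they are different weekdays.
(Mar 20, 2160 is a Thursday; Sep 18, 2170 is a Tuesday.)

No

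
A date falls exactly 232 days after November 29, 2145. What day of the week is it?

First find the weekday of Nov 29, 2145. Doomsday rule: the anchor day for the 2100s is Sunday. For year 45: 45÷12 = 3 r 9, and 9÷4 = 2, so 3+9+2 = 14.
Sunday + 14 ≡ Sunday — that's 2145's doomsday.
In November the doomsday date is Nov 7.
Nov 29 is 22 days after Nov 7; 22 mod 7 = 1, so Sunday + 1 = Monday.
232 mod 7 = 1, so 232 days after a Monday is Monday + 1 = Tuesday.

Tuesday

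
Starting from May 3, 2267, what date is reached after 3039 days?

+366 (one year; includes Feb 29, 2268) → May 3, 2268 (2673 left).
+365 (one year) → May 3, 2269 (2308 left).
+365 (one year) → May 3, 2270 (1943 left).
+365 (one year) → May 3, 2271 (1578 left).
+366 (one year; includes Feb 29, 2272) → May 3, 2272 (1212 left).
+365 (one year) → May 3, 2273 (847 left).
+365 (one year) → May 3, 2274 (482 left).
+365 (one year) → May 3, 2275 (117 left).
May has 31 days: +29 → Jun 1, 2275 (88 left).
Jun has 30 days: +30 → Jul 1, 2275 (58 left).
Jul has 31 days: +31 → Aug 1, 2275 (27 left).
+27 → Aug 28, 2275.

August 28, 2275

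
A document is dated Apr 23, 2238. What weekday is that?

Monday

Doomsday rule: the anchor day for the 2200s is Friday. For year 38: 38÷12 = 3 r 2, and 2÷4 = 0, so 3+2+0 = 5.
Friday + 5 ≡ Wednesday — that's 2238's doomsday.
In April the doomsday date is Apr 4.
Apr 23 is 19 days after Apr 4; 19 mod 7 = 5, so Wednesday + 5 = Monday.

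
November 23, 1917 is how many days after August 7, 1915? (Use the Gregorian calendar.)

Aug 7, 1915 → Aug 7, 1916: 366 days (Feb 29, 1916 is in that span).
Aug 7, 1916 → Aug 7, 1917: 365 days.
Aug 7, 1917 → Sep 7, 1917: 31 days (August has 31).
Sep 7, 1917 → Oct 7, 1917: 30 days (September has 30).
Oct 7, 1917 → Nov 7, 1917: 31 days (October has 31).
Nov 7, 1917 → Nov 23, 1917: 16 days.
Total: 839 days.

839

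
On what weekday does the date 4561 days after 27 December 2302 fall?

First find the weekday of Dec 27, 2302. Doomsday rule: the anchor day for the 2300s is Wednesday. For year 02: 2÷12 = 0 r 2, and 2÷4 = 0, so 0+2+0 = 2.
Wednesday + 2 ≡ Friday — that's 2302's doomsday.
In December the doomsday date is Dec 12.
Dec 27 is 15 days after Dec 12; 15 mod 7 = 1, so Friday + 1 = Saturday.
4561 mod 7 = 4, so 4561 days after a Saturday is Saturday + 4 = Wednesday.

Wednesday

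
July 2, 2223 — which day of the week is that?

Doomsday rule: the anchor day for the 2200s is Friday. For year 23: 23÷12 = 1 r 11, and 11÷4 = 2, so 1+11+2 = 14.
Friday + 14 ≡ Friday — that's 2223's doomsday.
In July the doomsday date is Jul 11.
Jul 2 is 9 days before Jul 11; 9 mod 7 = 2, so Friday − 2 = Wednesday.

Wednesday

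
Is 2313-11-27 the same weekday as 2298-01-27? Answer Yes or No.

From Jan 27, 2298 to Nov 27, 2313 is 5782 days.
5782 mod 7 = 0, so they are the same weekday.
(Jan 27, 2298 is a Thursday; Nov 27, 2313 is a Thursday.)

Yes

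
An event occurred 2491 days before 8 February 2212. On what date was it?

April 14, 2205

−365 (one year) → Feb 8, 2211 (2126 left).
−365 (one year) → Feb 8, 2210 (1761 left).
−365 (one year) → Feb 8, 2209 (1396 left).
−366 (one year; includes Feb 29, 2208) → Feb 8, 2208 (1030 left).
−365 (one year) → Feb 8, 2207 (665 left).
−365 (one year) → Feb 8, 2206 (300 left).
−8 → Jan 31, 2206 (end of Jan, 31 days; 292 left).
−31 → Dec 31, 2205 (end of Dec, 31 days; 261 left).
−31 → Nov 30, 2205 (end of Nov, 30 days; 230 left).
−30 → Oct 31, 2205 (end of Oct, 31 days; 200 left).
−31 → Sep 30, 2205 (end of Sep, 30 days; 169 left).
−30 → Aug 31, 2205 (end of Aug, 31 days; 139 left).
−31 → Jul 31, 2205 (end of Jul, 31 days; 108 left).
−31 → Jun 30, 2205 (end of Jun, 30 days; 77 left).
−30 → May 31, 2205 (end of May, 31 days; 47 left).
−31 → Apr 30, 2205 (end of Apr, 30 days; 16 left).
−16 → Apr 14, 2205.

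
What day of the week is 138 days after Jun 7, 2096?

First find the weekday of Jun 7, 2096. Doomsday rule: the anchor day for the 2000s is Tuesday. For year 96: 96÷12 = 8 r 0, and 0÷4 = 0, so 8+0+0 = 8.
Tuesday + 8 ≡ Wednesday — that's 2096's doomsday.
In June the doomsday date is Jun 6.
Jun 7 is 1 day after Jun 6; 1 mod 7 = 1, so Wednesday + 1 = Thursday.
138 mod 7 = 5, so 138 days after a Thursday is Thursday + 5 = Tuesday.

Tuesday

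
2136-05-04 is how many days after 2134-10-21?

Oct 21, 2134 → Oct 21, 2135: 365 days.
Oct 21, 2135 → Nov 21, 2135: 31 days (October has 31).
Nov 21, 2135 → Dec 21, 2135: 30 days (November has 30).
Dec 21, 2135 → Jan 21, 2136: 31 days (December has 31).
Jan 21, 2136 → Feb 21, 2136: 31 days (January has 31).
Feb 21, 2136 → Mar 21, 2136: 29 days (February has 29).
Mar 21, 2136 → Apr 21, 2136: 31 days (March has 31).
Apr 21, 2136 → May 4, 2136: 13 days.
Total: 561 days.

561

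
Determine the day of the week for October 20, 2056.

Friday

Doomsday rule: the anchor day for the 2000s is Tuesday. For year 56: 56÷12 = 4 r 8, and 8÷4 = 2, so 4+8+2 = 14.
Tuesday + 14 ≡ Tuesday — that's 2056's doomsday.
In October the doomsday date is Oct 10.
Oct 20 is 10 days after Oct 10; 10 mod 7 = 3, so Tuesday + 3 = Friday.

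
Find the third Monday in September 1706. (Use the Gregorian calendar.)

September 1, 1706 is a Wednesday.
The first Monday is therefore September 6 (5 days later).
The third Monday is 6 + 2×7 = September 20.

September 20, 1706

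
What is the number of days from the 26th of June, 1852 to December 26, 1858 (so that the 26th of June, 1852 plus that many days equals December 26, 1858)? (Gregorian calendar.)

Jun 26, 1852 → Jun 26, 1853: 365 days.
Jun 26, 1853 → Jun 26, 1854: 365 days.
Jun 26, 1854 → Jun 26, 1855: 365 days.
Jun 26, 1855 → Jun 26, 1856: 366 days (Feb 29, 1856 is in that span).
Jun 26, 1856 → Jun 26, 1857: 365 days.
Jun 26, 1857 → Jun 26, 1858: 365 days.
Jun 26, 1858 → Jul 26, 1858: 30 days (June has 30).
Jul 26, 1858 → Aug 26, 1858: 31 days (July has 31).
Aug 26, 1858 → Sep 26, 1858: 31 days (August has 31).
Sep 26, 1858 → Oct 26, 1858: 30 days (September has 30).
Oct 26, 1858 → Nov 26, 1858: 31 days (October has 31).
Nov 26, 1858 → Dec 26, 1858: 30 days.
Total: 2374 days.

2374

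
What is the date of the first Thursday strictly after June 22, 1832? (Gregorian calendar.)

June 28, 1832

Jun 22, 1832 is a Friday.
From Friday to the next Thursday is 6 days.
Jun 22, 1832 + 6 = Jun 28, 1832.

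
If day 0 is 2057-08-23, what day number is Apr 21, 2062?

1702

Aug 23, 2057 → Aug 23, 2058: 365 days.
Aug 23, 2058 → Aug 23, 2059: 365 days.
Aug 23, 2059 → Aug 23, 2060: 366 days (Feb 29, 2060 is in that span).
Aug 23, 2060 → Aug 23, 2061: 365 days.
Aug 23, 2061 → Sep 23, 2061: 31 days (August has 31).
Sep 23, 2061 → Oct 23, 2061: 30 days (September has 30).
Oct 23, 2061 → Nov 23, 2061: 31 days (October has 31).
Nov 23, 2061 → Dec 23, 2061: 30 days (November has 30).
Dec 23, 2061 → Jan 23, 2062: 31 days (December has 31).
Jan 23, 2062 → Feb 23, 2062: 31 days (January has 31).
Feb 23, 2062 → Mar 23, 2062: 28 days (February has 28).
Mar 23, 2062 → Apr 21, 2062: 29 days.
Total: 1702 days.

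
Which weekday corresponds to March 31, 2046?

January 1, 2046 is a Monday.
Jan 1, 2046 → Feb 1, 2046: 31 days (January has 31).
Feb 1, 2046 → Mar 1, 2046: 28 days (February has 28).
Mar 1, 2046 → Mar 31, 2046: 30 days.
Total: 89 days.
89 mod 7 = 5, so Monday + 5 = Saturday.

Saturday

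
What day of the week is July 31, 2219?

Saturday

Doomsday rule: the anchor day for the 2200s is Friday. For year 19: 19÷12 = 1 r 7, and 7÷4 = 1, so 1+7+1 = 9.
Friday + 9 ≡ Sunday — that's 2219's doomsday.
In July the doomsday date is Jul 11.
Jul 31 is 20 days after Jul 11; 20 mod 7 = 6, so Sunday + 6 = Saturday.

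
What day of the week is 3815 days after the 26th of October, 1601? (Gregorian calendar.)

First find the weekday of Oct 26, 1601. Doomsday rule: the anchor day for the 1600s is Tuesday. For year 01: 1÷12 = 0 r 1, and 1÷4 = 0, so 0+1+0 = 1.
Tuesday + 1 ≡ Wednesday — that's 1601's doomsday.
In October the doomsday date is Oct 10.
Oct 26 is 16 days after Oct 10; 16 mod 7 = 2, so Wednesday + 2 = Friday.
3815 mod 7 = 0, so 3815 days after a Friday is Friday + 0 = Friday.

Friday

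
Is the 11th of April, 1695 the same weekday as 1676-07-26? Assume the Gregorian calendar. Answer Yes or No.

No

From Jul 26, 1676 to Apr 11, 1695 is 6833 days.
6833 mod 7 = 1, so they are different weekdays.
(Jul 26, 1676 is a Sunday; Apr 11, 1695 is a Monday.)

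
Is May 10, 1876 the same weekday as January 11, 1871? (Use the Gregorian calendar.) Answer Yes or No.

Yes

From Jan 11, 1871 to May 10, 1876 is 1946 days.
1946 mod 7 = 0, so they are the same weekday.
(Jan 11, 1871 is a Wednesday; May 10, 1876 is a Wednesday.)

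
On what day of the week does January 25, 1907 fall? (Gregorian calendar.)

Doomsday rule: the anchor day for the 1900s is Wednesday. For year 07: 7÷12 = 0 r 7, and 7÷4 = 1, so 0+7+1 = 8.
Wednesday + 8 ≡ Thursday — that's 1907's doomsday.
In January the doomsday date is Jan 3 (1907 is not a leap year).
Jan 25 is 22 days after Jan 3; 22 mod 7 = 1, so Thursday + 1 = Friday.

Friday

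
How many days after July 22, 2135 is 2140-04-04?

Jul 22, 2135 → Jul 22, 2136: 366 days (Feb 29, 2136 is in that span).
Jul 22, 2136 → Jul 22, 2137: 365 days.
Jul 22, 2137 → Jul 22, 2138: 365 days.
Jul 22, 2138 → Jul 22, 2139: 365 days.
Jul 22, 2139 → Aug 22, 2139: 31 days (July has 31).
Aug 22, 2139 → Sep 22, 2139: 31 days (August has 31).
Sep 22, 2139 → Oct 22, 2139: 30 days (September has 30).
Oct 22, 2139 → Nov 22, 2139: 31 days (October has 31).
Nov 22, 2139 → Dec 22, 2139: 30 days (November has 30).
Dec 22, 2139 → Jan 22, 2140: 31 days (December has 31).
Jan 22, 2140 → Feb 22, 2140: 31 days (January has 31).
Feb 22, 2140 → Mar 22, 2140: 29 days (February has 29).
Mar 22, 2140 → Apr 4, 2140: 13 days.
Total: 1718 days.

1718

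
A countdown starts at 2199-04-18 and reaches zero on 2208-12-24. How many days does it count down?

3537

Apr 18, 2199 → Apr 18, 2200: 365 days.
Apr 18, 2200 → Apr 18, 2201: 365 days.
Apr 18, 2201 → Apr 18, 2202: 365 days.
Apr 18, 2202 → Apr 18, 2203: 365 days.
Apr 18, 2203 → Apr 18, 2204: 366 days (Feb 29, 2204 is in that span).
Apr 18, 2204 → Apr 18, 2205: 365 days.
Apr 18, 2205 → Apr 18, 2206: 365 days.
Apr 18, 2206 → Apr 18, 2207: 365 days.
Apr 18, 2207 → Apr 18, 2208: 366 days (Feb 29, 2208 is in that span).
Apr 18, 2208 → May 18, 2208: 30 days (April has 30).
May 18, 2208 → Jun 18, 2208: 31 days (May has 31).
Jun 18, 2208 → Jul 18, 2208: 30 days (June has 30).
Jul 18, 2208 → Aug 18, 2208: 31 days (July has 31).
Aug 18, 2208 → Sep 18, 2208: 31 days (August has 31).
Sep 18, 2208 → Oct 18, 2208: 30 days (September has 30).
Oct 18, 2208 → Nov 18, 2208: 31 days (October has 31).
Nov 18, 2208 → Dec 18, 2208: 30 days (November has 30).
Dec 18, 2208 → Dec 24, 2208: 6 days.
Total: 3537 days.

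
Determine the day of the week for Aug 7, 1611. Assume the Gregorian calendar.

Doomsday rule: the anchor day for the 1600s is Tuesday. For year 11: 11÷12 = 0 r 11, and 11÷4 = 2, so 0+11+2 = 13.
Tuesday + 13 ≡ Monday — that's 1611's doomsday.
In August the doomsday date is Aug 8.
Aug 7 is 1 day before Aug 8; 1 mod 7 = 1, so Monday − 1 = Sunday.

Sunday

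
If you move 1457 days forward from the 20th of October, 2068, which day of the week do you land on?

Sunday

Oct 20, 2068 is a Saturday.
1457 mod 7 = 1, so 1457 days after a Saturday is Saturday + 1 = Sunday.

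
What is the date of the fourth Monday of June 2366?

June 1, 2366 is a Wednesday.
The first Monday is therefore June 6 (5 days later).
The fourth Monday is 6 + 3×7 = June 27.

June 27, 2366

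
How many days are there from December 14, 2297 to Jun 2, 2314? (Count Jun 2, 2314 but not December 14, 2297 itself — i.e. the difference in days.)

Dec 14, 2297 → Dec 14, 2298: 365 days.
Dec 14, 2298 → Dec 14, 2299: 365 days.
Dec 14, 2299 → Dec 14, 2300: 365 days.
Dec 14, 2300 → Dec 14, 2301: 365 days.
Dec 14, 2301 → Dec 14, 2302: 365 days.
Dec 14, 2302 → Dec 14, 2303: 365 days.
Dec 14, 2303 → Dec 14, 2304: 366 days (Feb 29, 2304 is in that span).
Dec 14, 2304 → Dec 14, 2305: 365 days.
Dec 14, 2305 → Dec 14, 2306: 365 days.
Dec 14, 2306 → Dec 14, 2307: 365 days.
Dec 14, 2307 → Dec 14, 2308: 366 days (Feb 29, 2308 is in that span).
Dec 14, 2308 → Dec 14, 2309: 365 days.
Dec 14, 2309 → Dec 14, 2310: 365 days.
Dec 14, 2310 → Dec 14, 2311: 365 days.
Dec 14, 2311 → Dec 14, 2312: 366 days (Feb 29, 2312 is in that span).
Dec 14, 2312 → Dec 14, 2313: 365 days.
Dec 14, 2313 → Jan 14, 2314: 31 days (December has 31).
Jan 14, 2314 → Feb 14, 2314: 31 days (January has 31).
Feb 14, 2314 → Mar 14, 2314: 28 days (February has 28).
Mar 14, 2314 → Apr 14, 2314: 31 days (March has 31).
Apr 14, 2314 → May 14, 2314: 30 days (April has 30).
May 14, 2314 → Jun 2, 2314: 19 days.
Total: 6013 days.

6013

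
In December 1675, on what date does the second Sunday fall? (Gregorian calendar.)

December 1, 1675 is a Sunday.
The first Sunday is therefore December 1 (same day).
The second Sunday is 1 + 1×7 = December 8.

December 8, 1675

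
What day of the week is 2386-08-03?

Doomsday rule: the anchor day for the 2300s is Wednesday. For year 86: 86÷12 = 7 r 2, and 2÷4 = 0, so 7+2+0 = 9.
Wednesday + 9 ≡ Friday — that's 2386's doomsday.
In August the doomsday date is Aug 8.
Aug 3 is 5 days before Aug 8; 5 mod 7 = 5, so Friday − 5 = Sunday.

Sunday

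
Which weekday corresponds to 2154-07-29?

Monday

Doomsday rule: the anchor day for the 2100s is Sunday. For year 54: 54÷12 = 4 r 6, and 6÷4 = 1, so 4+6+1 = 11.
Sunday + 11 ≡ Thursday — that's 2154's doomsday.
In July the doomsday date is Jul 11.
Jul 29 is 18 days after Jul 11; 18 mod 7 = 4, so Thursday + 4 = Monday.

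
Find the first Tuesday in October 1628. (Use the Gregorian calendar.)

October 3, 1628

October 1, 1628 is a Sunday.
The first Tuesday is therefore October 3 (2 days later).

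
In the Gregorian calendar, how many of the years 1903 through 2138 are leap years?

Multiples of 4 in [1903,2138]: 59.
Of those, multiples of 100: 2 (not leap unless ÷400).
Multiples of 400: 1.
Leap years = 59 − 2 + 1 = 58.

58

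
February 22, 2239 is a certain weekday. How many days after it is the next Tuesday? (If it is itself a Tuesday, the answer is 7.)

Feb 22, 2239 is a Friday.
From Friday to the next Tuesday is 4 days.

4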